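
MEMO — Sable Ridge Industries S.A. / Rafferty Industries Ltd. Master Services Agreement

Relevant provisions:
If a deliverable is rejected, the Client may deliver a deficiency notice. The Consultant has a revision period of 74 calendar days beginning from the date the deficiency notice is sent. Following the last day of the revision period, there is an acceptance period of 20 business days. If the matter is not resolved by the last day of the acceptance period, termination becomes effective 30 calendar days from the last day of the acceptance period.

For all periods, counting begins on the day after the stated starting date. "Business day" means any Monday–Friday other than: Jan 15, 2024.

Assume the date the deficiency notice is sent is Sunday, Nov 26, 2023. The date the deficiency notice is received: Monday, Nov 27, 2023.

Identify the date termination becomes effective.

Apr 6, 2024

The last day of the revision period: Nov 26, 2023 + 74 days = Feb 8, 2024.
The last day of the acceptance period: 20 business days after Thursday, Feb 8, 2024, skipping weekends — Feb 9, Feb 12, Feb 13, Feb 14, …, Mar 5, Mar 6, Mar 7 — lands on Thursday, Mar 7, 2024.
The date termination becomes effective: Mar 7, 2024 + 30 days = Apr 6, 2024.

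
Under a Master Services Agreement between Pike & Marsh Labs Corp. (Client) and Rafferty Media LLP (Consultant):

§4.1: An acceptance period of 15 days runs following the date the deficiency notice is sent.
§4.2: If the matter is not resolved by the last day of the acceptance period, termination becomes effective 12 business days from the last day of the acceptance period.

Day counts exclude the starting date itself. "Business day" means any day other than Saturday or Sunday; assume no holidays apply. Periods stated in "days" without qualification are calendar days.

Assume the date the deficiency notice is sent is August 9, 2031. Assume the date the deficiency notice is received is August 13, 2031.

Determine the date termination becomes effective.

The last day of the acceptance period: August 9, 2031 + 15 days = August 24, 2031.
From Sunday, August 24, 2031, 12 business days (Aug 25, Aug 26, Aug 27, Aug 28, …, Sep 5, Sep 8, Sep 9, skipping weekends) brings us to Tuesday, September 9, 2031, which is the date termination becomes effective.

September 9, 2031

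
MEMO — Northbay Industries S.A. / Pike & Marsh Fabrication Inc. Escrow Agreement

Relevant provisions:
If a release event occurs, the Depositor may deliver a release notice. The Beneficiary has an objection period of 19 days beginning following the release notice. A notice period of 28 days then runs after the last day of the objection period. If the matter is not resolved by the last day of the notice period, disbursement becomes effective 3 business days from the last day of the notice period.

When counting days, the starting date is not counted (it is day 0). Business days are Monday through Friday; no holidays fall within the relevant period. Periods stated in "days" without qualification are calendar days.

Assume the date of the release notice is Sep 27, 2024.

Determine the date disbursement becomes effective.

The last day of the objection period: Sep 27, 2024 + 19 days = Oct 16, 2024.
The last day of the notice period: Oct 16, 2024 + 28 days = Nov 13, 2024.
The date disbursement becomes effective: 3 business days after Wednesday, Nov 13, 2024, skipping weekends — Nov 14, Nov 15, Nov 18 — lands on Monday, Nov 18, 2024.

Nov 18, 2024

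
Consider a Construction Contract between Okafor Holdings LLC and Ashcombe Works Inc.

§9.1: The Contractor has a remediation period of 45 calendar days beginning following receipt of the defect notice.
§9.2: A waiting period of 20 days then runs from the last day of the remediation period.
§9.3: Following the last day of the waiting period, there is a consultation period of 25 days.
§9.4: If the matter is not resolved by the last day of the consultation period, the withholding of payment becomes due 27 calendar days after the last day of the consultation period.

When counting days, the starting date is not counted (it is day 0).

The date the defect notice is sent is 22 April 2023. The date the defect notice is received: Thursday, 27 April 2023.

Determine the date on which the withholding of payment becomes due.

22 August 2023

Adding 45 calendar days to 27 April 2023 gives 11 June 2023, which is the last day of the remediation period.
The last day of the waiting period: 11 June 2023 + 20 days = 1 July 2023.
Adding 25 calendar days to 1 July 2023 gives 26 July 2023, which is the last day of the consultation period.
The date on which the withholding of payment becomes due: 27 calendar days after 26 July 2023 is 22 August 2023.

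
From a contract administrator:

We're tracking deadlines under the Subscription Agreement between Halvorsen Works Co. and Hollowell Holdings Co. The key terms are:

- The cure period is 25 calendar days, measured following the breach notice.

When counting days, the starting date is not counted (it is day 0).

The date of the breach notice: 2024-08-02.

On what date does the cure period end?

The last day of the cure period: 2024-08-02 + 25 days = 2024-08-27.

2024-08-27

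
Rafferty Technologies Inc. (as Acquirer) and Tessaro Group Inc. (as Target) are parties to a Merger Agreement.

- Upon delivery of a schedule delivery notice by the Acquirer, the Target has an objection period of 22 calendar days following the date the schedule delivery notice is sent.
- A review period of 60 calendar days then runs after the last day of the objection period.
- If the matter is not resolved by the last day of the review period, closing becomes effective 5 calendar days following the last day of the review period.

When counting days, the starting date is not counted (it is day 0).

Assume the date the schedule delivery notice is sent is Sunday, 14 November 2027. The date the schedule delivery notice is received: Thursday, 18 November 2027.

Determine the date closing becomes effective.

The last day of the objection period: 22 calendar days after 14 November 2027 is 6 December 2027.
The last day of the review period: 6 December 2027 + 60 days = 4 February 2028.
The date closing becomes effective: 4 February 2028 + 5 days = 9 February 2028.

9 February 2028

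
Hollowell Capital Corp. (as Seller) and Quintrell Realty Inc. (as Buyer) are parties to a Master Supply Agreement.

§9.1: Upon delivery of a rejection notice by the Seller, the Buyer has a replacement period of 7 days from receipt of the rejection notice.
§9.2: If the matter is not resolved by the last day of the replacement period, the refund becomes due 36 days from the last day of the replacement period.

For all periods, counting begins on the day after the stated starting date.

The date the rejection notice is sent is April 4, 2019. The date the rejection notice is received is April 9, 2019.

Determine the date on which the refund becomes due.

May 22, 2019

The last day of the replacement period: April 9, 2019 + 7 days = April 16, 2019.
Adding 36 calendar days to April 16, 2019 gives May 22, 2019, which is the date on which the refund becomes due.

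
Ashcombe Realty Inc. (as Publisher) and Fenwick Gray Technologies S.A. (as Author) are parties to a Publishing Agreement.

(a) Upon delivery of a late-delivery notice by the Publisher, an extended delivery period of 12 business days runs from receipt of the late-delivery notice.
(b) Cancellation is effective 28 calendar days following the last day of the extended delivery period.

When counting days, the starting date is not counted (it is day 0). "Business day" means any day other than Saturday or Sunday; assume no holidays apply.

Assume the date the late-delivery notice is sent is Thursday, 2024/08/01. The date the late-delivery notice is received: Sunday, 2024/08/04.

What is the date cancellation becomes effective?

The last day of the extended delivery period: 12 business days after Sunday, 2024/08/04, skipping weekends — Aug 5, Aug 6, Aug 7, Aug 8, …, Aug 16, Aug 19, Aug 20 — lands on Tuesday, 2024/08/20.
Adding 28 calendar days to 2024/08/20 gives 2024/09/17, which is the date cancellation becomes effective.

2024/09/17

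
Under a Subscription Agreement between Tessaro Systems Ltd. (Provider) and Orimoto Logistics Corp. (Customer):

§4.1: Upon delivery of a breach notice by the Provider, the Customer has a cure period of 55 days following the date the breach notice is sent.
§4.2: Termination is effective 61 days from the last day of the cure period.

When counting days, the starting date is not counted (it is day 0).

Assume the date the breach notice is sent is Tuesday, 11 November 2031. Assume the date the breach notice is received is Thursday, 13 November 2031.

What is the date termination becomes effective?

Adding 55 calendar days to 11 November 2031 gives 5 January 2032, which is the last day of the cure period.
Adding 61 calendar days to 5 January 2032 gives 6 March 2032, which is the date termination becomes effective.

6 March 2032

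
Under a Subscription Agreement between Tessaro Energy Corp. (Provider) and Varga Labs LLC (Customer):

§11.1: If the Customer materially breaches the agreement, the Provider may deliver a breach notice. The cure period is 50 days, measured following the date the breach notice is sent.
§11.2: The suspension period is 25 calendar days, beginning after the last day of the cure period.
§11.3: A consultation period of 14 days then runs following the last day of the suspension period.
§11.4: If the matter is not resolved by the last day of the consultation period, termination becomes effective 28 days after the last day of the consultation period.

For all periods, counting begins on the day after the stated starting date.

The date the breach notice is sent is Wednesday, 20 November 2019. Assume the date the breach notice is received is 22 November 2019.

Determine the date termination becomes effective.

Adding 50 calendar days to 20 November 2019 gives 9 January 2020, which is the last day of the cure period.
The last day of the suspension period: 25 calendar days after 9 January 2020 is 3 February 2020.
The last day of the consultation period: 3 February 2020 + 14 days = 17 February 2020.
The date termination becomes effective: 17 February 2020 + 28 days = 16 March 2020.

16 March 2020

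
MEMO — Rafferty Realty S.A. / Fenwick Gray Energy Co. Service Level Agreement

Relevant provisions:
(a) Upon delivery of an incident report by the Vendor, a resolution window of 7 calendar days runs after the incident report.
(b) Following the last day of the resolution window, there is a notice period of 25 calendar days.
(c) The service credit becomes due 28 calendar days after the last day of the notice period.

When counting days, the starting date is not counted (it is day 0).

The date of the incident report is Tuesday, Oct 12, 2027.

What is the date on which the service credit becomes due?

Adding 7 calendar days to Oct 12, 2027 gives Oct 19, 2027, which is the last day of the resolution window.
The last day of the notice period: Oct 19, 2027 + 25 days = Nov 13, 2027.
Adding 28 calendar days to Nov 13, 2027 gives Dec 11, 2027, which is the date on which the service credit becomes due.

Dec 11, 2027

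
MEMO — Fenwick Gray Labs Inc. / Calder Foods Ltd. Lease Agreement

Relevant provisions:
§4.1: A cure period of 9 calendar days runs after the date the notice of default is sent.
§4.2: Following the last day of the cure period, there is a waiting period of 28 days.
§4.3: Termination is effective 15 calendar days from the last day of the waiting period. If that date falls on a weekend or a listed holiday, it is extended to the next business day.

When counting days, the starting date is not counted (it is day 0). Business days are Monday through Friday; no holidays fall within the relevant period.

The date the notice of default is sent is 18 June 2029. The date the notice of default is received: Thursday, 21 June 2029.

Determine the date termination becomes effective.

9 August 2029

Adding 9 calendar days to 18 June 2029 gives 27 June 2029, which is the last day of the cure period.
The last day of the waiting period: 27 June 2029 + 28 days = 25 July 2029.
The date termination becomes effective: 15 calendar days after 25 July 2029 is 9 August 2029. 9 August 2029 is a Thursday, so no roll-forward applies.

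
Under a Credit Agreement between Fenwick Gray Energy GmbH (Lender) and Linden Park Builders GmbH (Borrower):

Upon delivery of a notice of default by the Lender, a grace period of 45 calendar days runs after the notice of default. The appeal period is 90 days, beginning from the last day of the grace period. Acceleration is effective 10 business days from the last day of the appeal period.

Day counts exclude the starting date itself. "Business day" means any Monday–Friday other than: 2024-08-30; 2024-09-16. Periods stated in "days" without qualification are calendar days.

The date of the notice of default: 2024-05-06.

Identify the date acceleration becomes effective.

2024-10-02

The last day of the grace period: 2024-05-06 + 45 days = 2024-06-20.
Adding 90 calendar days to 2024-06-20 gives 2024-09-18, which is the last day of the appeal period.
From Wednesday, 2024-09-18, 10 business days (Sep 19, Sep 20, Sep 23, Sep 24, Sep 25, Sep 26, Sep 27, Sep 30, Oct 1, Oct 2, skipping weekends) brings us to Wednesday, 2024-10-02, which is the date acceleration becomes effective.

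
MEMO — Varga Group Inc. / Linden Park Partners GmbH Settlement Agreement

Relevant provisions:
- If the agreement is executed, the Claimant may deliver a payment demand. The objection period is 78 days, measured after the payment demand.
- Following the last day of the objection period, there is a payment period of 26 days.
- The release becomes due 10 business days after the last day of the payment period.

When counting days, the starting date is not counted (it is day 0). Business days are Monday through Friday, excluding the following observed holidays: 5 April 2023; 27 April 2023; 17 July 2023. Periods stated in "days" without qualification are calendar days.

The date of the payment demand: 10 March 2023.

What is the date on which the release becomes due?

Adding 78 calendar days to 10 March 2023 gives 27 May 2023, which is the last day of the objection period.
Adding 26 calendar days to 27 May 2023 gives 22 June 2023, which is the last day of the payment period.
The date on which the release becomes due: counting 10 business days from Thursday, 22 June 2023 (Jun 23, Jun 26, Jun 27, Jun 28, Jun 29, Jun 30, Jul 3, Jul 4, Jul 5, Jul 6, skipping weekends) reaches Thursday, 6 July 2023.

6 July 2023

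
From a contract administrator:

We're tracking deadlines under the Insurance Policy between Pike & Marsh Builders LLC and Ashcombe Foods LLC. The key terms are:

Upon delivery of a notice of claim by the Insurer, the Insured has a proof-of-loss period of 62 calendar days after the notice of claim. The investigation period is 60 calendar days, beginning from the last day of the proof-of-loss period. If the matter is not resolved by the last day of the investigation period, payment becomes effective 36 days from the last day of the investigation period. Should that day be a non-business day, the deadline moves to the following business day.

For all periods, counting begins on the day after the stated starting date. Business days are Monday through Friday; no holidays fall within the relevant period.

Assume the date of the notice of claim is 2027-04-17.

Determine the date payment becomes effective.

The last day of the proof-of-loss period: 62 calendar days after 2027-04-17 is 2027-06-18.
The last day of the investigation period: 60 calendar days after 2027-06-18 is 2027-08-17.
The date payment becomes effective: 36 calendar days after 2027-08-17 is 2027-09-22. 2027-09-22 is a Wednesday, so no roll-forward applies.

2027-09-22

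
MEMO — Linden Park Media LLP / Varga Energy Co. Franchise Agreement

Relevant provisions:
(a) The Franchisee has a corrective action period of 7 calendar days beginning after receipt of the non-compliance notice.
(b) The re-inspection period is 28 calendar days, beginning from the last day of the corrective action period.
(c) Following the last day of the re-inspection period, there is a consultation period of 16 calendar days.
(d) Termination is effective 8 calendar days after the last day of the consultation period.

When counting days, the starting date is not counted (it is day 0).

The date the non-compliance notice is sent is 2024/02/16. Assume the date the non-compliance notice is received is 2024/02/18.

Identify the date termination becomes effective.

The last day of the corrective action period: 7 calendar days after 2024/02/18 is 2024/02/25.
Adding 28 calendar days to 2024/02/25 gives 2024/03/24, which is the last day of the re-inspection period.
The last day of the consultation period: 2024/03/24 + 16 days = 2024/04/09.
The date termination becomes effective: 2024/04/09 + 8 days = 2024/04/17.

2024/04/17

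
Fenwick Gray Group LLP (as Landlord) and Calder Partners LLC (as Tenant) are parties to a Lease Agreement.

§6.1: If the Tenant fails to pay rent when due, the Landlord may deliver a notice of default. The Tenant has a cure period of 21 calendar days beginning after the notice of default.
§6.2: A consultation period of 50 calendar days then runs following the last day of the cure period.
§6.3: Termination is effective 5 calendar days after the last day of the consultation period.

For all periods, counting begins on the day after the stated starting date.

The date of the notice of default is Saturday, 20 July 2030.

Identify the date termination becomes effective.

The last day of the cure period: 21 calendar days after 20 July 2030 is 10 August 2030.
The last day of the consultation period: 50 calendar days after 10 August 2030 is 29 September 2030.
The date termination becomes effective: 29 September 2030 + 5 days = 4 October 2030.

4 October 2030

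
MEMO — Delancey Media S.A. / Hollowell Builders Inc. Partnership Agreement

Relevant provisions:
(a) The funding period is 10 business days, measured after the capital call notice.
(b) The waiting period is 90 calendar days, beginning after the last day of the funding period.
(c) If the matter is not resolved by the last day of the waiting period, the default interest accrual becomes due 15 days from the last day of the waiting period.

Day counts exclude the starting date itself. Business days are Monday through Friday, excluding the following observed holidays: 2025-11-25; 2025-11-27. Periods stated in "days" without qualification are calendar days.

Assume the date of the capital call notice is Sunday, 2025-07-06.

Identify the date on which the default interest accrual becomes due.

The last day of the funding period: counting 10 business days from Sunday, 2025-07-06 (Jul 7, Jul 8, Jul 9, Jul 10, Jul 11, Jul 14, Jul 15, Jul 16, Jul 17, Jul 18, skipping weekends) reaches Friday, 2025-07-18.
Adding 90 calendar days to 2025-07-18 gives 2025-10-16, which is the last day of the waiting period.
The date on which the default interest accrual becomes due: 2025-10-16 + 15 days = 2025-10-31.

2025-10-31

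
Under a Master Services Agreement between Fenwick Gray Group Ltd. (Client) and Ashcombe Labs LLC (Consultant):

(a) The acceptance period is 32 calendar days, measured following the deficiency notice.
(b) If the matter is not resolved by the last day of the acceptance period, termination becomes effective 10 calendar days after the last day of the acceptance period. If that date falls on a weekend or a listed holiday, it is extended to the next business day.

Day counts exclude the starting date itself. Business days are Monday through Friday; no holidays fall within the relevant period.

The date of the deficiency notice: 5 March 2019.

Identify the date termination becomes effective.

Adding 32 calendar days to 5 March 2019 gives 6 April 2019, which is the last day of the acceptance period.
The date termination becomes effective: 10 calendar days after 6 April 2019 is 16 April 2019. 16 April 2019 is a Tuesday, so no roll-forward applies.

16 April 2019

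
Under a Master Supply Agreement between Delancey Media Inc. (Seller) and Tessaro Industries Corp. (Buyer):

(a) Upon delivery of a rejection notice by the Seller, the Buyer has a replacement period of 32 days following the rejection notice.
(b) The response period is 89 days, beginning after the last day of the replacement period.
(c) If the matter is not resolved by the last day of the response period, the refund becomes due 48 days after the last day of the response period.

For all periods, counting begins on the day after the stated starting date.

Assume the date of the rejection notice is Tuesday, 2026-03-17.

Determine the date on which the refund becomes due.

2026-09-02

The last day of the replacement period: 32 calendar days after 2026-03-17 is 2026-04-18.
Adding 89 calendar days to 2026-04-18 gives 2026-07-16, which is the last day of the response period.
The date on which the refund becomes due: 2026-07-16 + 48 days = 2026-09-02.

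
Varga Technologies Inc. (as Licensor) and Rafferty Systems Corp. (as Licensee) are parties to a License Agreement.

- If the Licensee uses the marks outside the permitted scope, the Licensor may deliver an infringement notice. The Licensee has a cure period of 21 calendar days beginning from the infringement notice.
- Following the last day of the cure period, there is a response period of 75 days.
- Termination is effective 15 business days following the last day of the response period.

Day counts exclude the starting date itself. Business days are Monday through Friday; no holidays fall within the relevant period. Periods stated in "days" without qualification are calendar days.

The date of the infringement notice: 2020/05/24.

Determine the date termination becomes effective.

The last day of the cure period: 2020/05/24 + 21 days = 2020/06/14.
Adding 75 calendar days to 2020/06/14 gives 2020/08/28, which is the last day of the response period.
The date termination becomes effective: 15 business days after Friday, 2020/08/28, skipping weekends — Aug 31, Sep 1, Sep 2, Sep 3, …, Sep 16, Sep 17, Sep 18 — lands on Friday, 2020/09/18.

2020/09/18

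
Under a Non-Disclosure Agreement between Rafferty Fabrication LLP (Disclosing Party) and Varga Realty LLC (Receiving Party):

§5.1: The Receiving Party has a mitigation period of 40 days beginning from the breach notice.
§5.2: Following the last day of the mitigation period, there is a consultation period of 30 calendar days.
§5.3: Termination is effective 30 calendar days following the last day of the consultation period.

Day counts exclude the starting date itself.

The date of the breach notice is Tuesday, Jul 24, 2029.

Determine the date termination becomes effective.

The last day of the mitigation period: Jul 24, 2029 + 40 days = Sep 2, 2029.
Adding 30 calendar days to Sep 2, 2029 gives Oct 2, 2029, which is the last day of the consultation period.
The date termination becomes effective: 30 calendar days after Oct 2, 2029 is Nov 1, 2029.

Nov 1, 2029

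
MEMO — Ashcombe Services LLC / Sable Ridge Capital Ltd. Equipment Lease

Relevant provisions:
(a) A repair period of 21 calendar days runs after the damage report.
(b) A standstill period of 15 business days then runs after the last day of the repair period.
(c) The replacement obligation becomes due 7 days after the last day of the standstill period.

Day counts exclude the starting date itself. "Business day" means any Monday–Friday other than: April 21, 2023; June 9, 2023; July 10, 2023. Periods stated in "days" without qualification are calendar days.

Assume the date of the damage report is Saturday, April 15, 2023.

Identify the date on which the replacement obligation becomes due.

The last day of the repair period: 21 calendar days after April 15, 2023 is May 6, 2023.
From Saturday, May 6, 2023, 15 business days (May 8, May 9, May 10, May 11, …, May 24, May 25, May 26, skipping weekends) brings us to Friday, May 26, 2023, which is the last day of the standstill period.
The date on which the replacement obligation becomes due: 7 calendar days after May 26, 2023 is June 2, 2023.

June 2, 2023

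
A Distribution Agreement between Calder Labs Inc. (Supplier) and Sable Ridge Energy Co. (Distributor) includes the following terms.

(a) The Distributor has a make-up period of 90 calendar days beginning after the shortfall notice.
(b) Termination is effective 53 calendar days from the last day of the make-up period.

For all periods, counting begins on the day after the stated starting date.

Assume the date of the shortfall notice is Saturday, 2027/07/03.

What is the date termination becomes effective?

Adding 90 calendar days to 2027/07/03 gives 2027/10/01, which is the last day of the make-up period.
The date termination becomes effective: 2027/10/01 + 53 days = 2027/11/23.

2027/11/23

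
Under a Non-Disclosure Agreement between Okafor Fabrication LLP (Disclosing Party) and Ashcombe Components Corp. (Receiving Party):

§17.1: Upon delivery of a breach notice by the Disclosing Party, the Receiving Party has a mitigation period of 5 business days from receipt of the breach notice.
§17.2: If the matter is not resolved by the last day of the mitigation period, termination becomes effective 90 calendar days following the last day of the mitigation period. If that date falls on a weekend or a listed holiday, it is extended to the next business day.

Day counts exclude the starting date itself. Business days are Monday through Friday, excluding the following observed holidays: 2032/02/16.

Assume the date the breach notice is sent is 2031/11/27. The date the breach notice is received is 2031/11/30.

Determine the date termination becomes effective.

2032/03/04

From Sunday, 2031/11/30, 5 business days (Dec 1, Dec 2, Dec 3, Dec 4, Dec 5, skipping weekends) brings us to Friday, 2031/12/05, which is the last day of the mitigation period.
The date termination becomes effective: 2031/12/05 + 90 days = 2032/03/04. 2032/03/04 is a Thursday and is not a listed holiday, so no roll-forward applies.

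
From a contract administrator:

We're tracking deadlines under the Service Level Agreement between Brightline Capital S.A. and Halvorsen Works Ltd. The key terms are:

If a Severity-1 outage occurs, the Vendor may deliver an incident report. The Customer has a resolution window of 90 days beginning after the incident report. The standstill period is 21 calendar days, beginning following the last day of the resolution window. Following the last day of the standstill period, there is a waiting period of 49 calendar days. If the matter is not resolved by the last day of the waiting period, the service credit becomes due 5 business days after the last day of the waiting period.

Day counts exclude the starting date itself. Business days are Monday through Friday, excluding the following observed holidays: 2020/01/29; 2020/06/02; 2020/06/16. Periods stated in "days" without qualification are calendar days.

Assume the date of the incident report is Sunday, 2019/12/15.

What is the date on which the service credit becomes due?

The last day of the resolution window: 90 calendar days after 2019/12/15 is 2020/03/14.
Adding 21 calendar days to 2020/03/14 gives 2020/04/04, which is the last day of the standstill period.
The last day of the waiting period: 49 calendar days after 2020/04/04 is 2020/05/23.
The date on which the service credit becomes due: 5 business days after Saturday, 2020/05/23, skipping weekends — May 25, May 26, May 27, May 28, May 29 — lands on Friday, 2020/05/29.

2020/05/29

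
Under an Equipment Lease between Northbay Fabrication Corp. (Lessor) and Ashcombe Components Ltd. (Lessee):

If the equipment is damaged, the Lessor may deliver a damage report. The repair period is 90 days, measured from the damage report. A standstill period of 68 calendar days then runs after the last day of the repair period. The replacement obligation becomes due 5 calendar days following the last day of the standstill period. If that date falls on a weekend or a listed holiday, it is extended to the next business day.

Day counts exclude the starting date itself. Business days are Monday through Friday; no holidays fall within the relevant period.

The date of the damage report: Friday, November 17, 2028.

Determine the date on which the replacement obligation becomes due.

Adding 90 calendar days to November 17, 2028 gives February 15, 2029, which is the last day of the repair period.
Adding 68 calendar days to February 15, 2029 gives April 24, 2029, which is the last day of the standstill period.
The date on which the replacement obligation becomes due: 5 calendar days after April 24, 2029 is April 29, 2029. That falls on a Sunday, so it rolls to the next business day, Monday, April 30, 2029.

April 30, 2029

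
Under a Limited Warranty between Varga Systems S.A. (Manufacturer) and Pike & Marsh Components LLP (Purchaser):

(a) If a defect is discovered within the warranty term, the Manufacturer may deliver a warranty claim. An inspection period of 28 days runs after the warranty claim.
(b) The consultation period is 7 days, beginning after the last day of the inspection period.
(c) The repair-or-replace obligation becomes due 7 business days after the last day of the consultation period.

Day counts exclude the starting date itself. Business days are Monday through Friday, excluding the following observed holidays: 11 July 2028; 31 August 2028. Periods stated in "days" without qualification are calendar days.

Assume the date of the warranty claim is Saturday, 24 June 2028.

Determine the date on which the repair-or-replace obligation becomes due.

Adding 28 calendar days to 24 June 2028 gives 22 July 2028, which is the last day of the inspection period.
The last day of the consultation period: 22 July 2028 + 7 days = 29 July 2028.
From Saturday, 29 July 2028, 7 business days (Jul 31, Aug 1, Aug 2, Aug 3, Aug 4, Aug 7, Aug 8, skipping weekends) brings us to Tuesday, 8 August 2028, which is the date on which the repair-or-replace obligation becomes due.

8 August 2028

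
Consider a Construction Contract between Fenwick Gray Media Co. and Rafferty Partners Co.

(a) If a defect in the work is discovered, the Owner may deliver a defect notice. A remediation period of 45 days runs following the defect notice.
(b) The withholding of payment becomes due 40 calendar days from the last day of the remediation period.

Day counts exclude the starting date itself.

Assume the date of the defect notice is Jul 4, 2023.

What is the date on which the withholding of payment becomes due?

Sep 27, 2023

The last day of the remediation period: Jul 4, 2023 + 45 days = Aug 18, 2023.
The date on which the withholding of payment becomes due: 40 calendar days after Aug 18, 2023 is Sep 27, 2023.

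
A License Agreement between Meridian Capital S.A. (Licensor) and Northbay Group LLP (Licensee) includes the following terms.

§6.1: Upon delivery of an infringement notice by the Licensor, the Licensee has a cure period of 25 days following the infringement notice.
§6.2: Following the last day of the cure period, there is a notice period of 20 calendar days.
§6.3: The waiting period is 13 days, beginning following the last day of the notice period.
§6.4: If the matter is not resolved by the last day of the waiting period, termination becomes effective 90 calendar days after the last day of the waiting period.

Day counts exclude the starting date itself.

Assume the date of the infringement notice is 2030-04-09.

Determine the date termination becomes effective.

The last day of the cure period: 2030-04-09 + 25 days = 2030-05-04.
Adding 20 calendar days to 2030-05-04 gives 2030-05-24, which is the last day of the notice period.
The last day of the waiting period: 2030-05-24 + 13 days = 2030-06-06.
The date termination becomes effective: 90 calendar days after 2030-06-06 is 2030-09-04.

2030-09-04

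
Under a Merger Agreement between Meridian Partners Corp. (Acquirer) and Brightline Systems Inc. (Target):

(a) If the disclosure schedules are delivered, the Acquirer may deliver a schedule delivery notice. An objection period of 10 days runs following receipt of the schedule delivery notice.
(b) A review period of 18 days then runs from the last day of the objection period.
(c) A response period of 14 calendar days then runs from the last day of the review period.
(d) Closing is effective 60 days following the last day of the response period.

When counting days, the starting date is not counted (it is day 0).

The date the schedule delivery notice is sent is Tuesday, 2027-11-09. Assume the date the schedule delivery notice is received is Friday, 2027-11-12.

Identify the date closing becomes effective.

2028-02-22

The last day of the objection period: 10 calendar days after 2027-11-12 is 2027-11-22.
Adding 18 calendar days to 2027-11-22 gives 2027-12-10, which is the last day of the review period.
The last day of the response period: 14 calendar days after 2027-12-10 is 2027-12-24.
Adding 60 calendar days to 2027-12-24 gives 2028-02-22, which is the date closing becomes effective.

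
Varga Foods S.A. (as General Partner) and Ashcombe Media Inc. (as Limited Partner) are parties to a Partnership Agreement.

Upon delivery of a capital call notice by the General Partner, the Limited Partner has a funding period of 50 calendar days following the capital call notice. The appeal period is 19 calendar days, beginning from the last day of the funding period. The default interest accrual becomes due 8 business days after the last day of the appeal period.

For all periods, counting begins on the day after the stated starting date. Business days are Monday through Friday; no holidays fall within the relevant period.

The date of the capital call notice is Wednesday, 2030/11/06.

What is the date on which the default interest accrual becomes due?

2031/01/24

Adding 50 calendar days to 2030/11/06 gives 2030/12/26, which is the last day of the funding period.
The last day of the appeal period: 19 calendar days after 2030/12/26 is 2031/01/14.
The date on which the default interest accrual becomes due: 8 business days after Tuesday, 2031/01/14, skipping weekends — Jan 15, Jan 16, Jan 17, Jan 20, Jan 21, Jan 22, Jan 23, Jan 24 — lands on Friday, 2031/01/24.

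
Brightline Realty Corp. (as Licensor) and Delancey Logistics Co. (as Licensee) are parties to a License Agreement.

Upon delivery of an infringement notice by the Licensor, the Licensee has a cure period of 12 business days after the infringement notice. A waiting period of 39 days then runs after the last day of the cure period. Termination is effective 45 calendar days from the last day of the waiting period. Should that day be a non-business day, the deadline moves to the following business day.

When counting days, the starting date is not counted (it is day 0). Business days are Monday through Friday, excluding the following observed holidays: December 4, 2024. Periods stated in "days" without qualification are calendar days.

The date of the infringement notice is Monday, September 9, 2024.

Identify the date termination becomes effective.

The last day of the cure period: 12 business days after Monday, September 9, 2024, skipping weekends — Sep 10, Sep 11, Sep 12, Sep 13, …, Sep 23, Sep 24, Sep 25 — lands on Wednesday, September 25, 2024.
The last day of the waiting period: September 25, 2024 + 39 days = November 3, 2024.
Adding 45 calendar days to November 3, 2024 gives December 18, 2024, which is the date termination becomes effective. December 18, 2024 is a Wednesday and is not a listed holiday, so no roll-forward applies.

December 18, 2024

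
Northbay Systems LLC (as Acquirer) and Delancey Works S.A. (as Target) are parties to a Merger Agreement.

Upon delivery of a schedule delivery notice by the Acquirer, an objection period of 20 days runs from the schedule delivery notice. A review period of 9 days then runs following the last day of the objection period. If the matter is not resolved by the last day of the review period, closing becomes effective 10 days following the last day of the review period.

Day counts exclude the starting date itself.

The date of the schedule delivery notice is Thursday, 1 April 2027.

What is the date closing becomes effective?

The last day of the objection period: 20 calendar days after 1 April 2027 is 21 April 2027.
The last day of the review period: 21 April 2027 + 9 days = 30 April 2027.
Adding 10 calendar days to 30 April 2027 gives 10 May 2027, which is the date closing becomes effective.

10 May 2027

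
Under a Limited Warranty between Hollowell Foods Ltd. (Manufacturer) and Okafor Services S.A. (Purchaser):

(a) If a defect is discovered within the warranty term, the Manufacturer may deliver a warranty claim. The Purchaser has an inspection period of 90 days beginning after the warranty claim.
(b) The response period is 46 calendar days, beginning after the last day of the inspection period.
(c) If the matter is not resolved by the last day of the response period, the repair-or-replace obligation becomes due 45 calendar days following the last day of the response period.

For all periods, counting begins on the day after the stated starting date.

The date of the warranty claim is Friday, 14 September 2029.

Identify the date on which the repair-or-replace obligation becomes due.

14 March 2030

The last day of the inspection period: 14 September 2029 + 90 days = 13 December 2029.
Adding 46 calendar days to 13 December 2029 gives 28 January 2030, which is the last day of the response period.
The date on which the repair-or-replace obligation becomes due: 45 calendar days after 28 January 2030 is 14 March 2030.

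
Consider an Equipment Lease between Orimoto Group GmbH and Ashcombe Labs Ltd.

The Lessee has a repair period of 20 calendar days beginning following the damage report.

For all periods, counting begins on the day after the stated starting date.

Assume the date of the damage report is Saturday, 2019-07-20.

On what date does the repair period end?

2019-08-09

The last day of the repair period: 20 calendar days after 2019-07-20 is 2019-08-09.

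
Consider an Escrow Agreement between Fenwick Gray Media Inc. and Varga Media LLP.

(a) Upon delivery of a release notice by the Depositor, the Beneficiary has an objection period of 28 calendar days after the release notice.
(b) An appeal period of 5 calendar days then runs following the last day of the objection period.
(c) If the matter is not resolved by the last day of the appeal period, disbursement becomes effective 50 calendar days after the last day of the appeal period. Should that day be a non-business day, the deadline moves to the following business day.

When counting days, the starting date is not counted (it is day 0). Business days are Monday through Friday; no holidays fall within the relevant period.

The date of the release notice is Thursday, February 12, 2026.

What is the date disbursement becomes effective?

May 6, 2026

Adding 28 calendar days to February 12, 2026 gives March 12, 2026, which is the last day of the objection period.
The last day of the appeal period: March 12, 2026 + 5 days = March 17, 2026.
The date disbursement becomes effective: March 17, 2026 + 50 days = May 6, 2026. May 6, 2026 is a Wednesday, so no roll-forward applies.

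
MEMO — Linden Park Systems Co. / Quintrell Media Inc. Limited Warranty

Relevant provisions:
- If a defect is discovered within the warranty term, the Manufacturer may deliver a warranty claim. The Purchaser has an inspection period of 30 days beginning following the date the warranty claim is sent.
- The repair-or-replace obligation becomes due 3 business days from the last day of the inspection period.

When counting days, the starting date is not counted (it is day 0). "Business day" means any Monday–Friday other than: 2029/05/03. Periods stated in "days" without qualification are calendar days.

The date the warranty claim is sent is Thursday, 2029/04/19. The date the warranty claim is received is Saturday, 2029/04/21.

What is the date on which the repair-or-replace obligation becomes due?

The last day of the inspection period: 2029/04/19 + 30 days = 2029/05/19.
The date on which the repair-or-replace obligation becomes due: counting 3 business days from Saturday, 2029/05/19 (May 21, May 22, May 23, skipping weekends) reaches Wednesday, 2029/05/23.

2029/05/23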